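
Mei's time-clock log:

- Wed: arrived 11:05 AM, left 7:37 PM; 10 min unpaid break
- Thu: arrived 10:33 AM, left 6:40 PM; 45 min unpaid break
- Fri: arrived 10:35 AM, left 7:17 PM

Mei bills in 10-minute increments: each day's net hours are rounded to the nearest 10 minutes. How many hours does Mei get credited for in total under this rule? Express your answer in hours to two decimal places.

Wed: 11:05 AM–7:37 PM = 8 h 32 min − 10 min = 8 h 22 min → rounds to 8 h 20 min
Thu: 10:33 AM–6:40 PM = 8 h 7 min − 45 min = 7 h 22 min → rounds to 7 h 20 min
Fri: 10:35 AM–7:17 PM = 8 h 42 min → rounds to 8 h 40 min
Total credited: 24 h 20 min.

24.33 hours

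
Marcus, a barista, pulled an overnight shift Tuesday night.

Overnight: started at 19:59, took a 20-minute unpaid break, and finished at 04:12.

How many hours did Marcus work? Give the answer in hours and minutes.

7 h 53 min

Overnight: 19:59 → midnight = 4 h 1 min; midnight → 04:12 = 4 h 12 min; span 8 h 13 min; less 20 min break → 7 h 53 min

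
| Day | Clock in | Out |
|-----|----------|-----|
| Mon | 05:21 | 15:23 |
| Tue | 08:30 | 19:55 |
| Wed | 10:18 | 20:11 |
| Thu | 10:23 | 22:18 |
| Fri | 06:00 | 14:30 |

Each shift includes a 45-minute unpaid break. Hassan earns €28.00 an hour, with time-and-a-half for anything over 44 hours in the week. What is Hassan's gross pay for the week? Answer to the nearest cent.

€1400.00

Mon: 05:21–15:23 = 10 h 2 min; less 45 min break → 9 h 17 min
Tue: 08:30–19:55 = 11 h 25 min; less 45 min break → 10 h 40 min
Wed: 10:18–20:11 = 9 h 53 min; less 45 min break → 9 h 8 min
Thu: 10:23–22:18 = 11 h 55 min; less 45 min break → 11 h 10 min
Fri: 06:00–14:30 = 8 h 30 min; less 45 min break → 7 h 45 min
Total worked: 48 h 0 min = 2880 min.
Regular 44 h 0 min = 2640 min at €28.00/h; overtime 4 h 0 min = 240 min at €42.00/h.
Pay = (2640 × €28.00 + 240 × €42.00) ÷ 60 = €1400.00.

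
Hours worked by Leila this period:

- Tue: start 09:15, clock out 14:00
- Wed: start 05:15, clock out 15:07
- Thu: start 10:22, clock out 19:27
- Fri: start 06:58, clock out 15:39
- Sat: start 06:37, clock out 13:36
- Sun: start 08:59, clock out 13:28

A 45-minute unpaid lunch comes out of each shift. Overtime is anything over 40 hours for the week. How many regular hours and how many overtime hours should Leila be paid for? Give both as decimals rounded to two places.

Regular 39.35 hours, overtime 0.00 hours

Tue: 09:15–14:00 = 4 h 45 min; less 45 min break → 4 h 0 min
Wed: 05:15–15:07 = 9 h 52 min; less 45 min break → 9 h 7 min
Thu: 10:22–19:27 = 9 h 5 min; less 45 min break → 8 h 20 min
Fri: 06:58–15:39 = 8 h 41 min; less 45 min break → 7 h 56 min
Sat: 06:37–13:36 = 6 h 59 min; less 45 min break → 6 h 14 min
Sun: 08:59–13:28 = 4 h 29 min; less 45 min break → 3 h 44 min
Total worked: 39 h 21 min = 39.35 h.
Threshold 40 h → overtime 0 h 0 min, regular 39 h 21 min.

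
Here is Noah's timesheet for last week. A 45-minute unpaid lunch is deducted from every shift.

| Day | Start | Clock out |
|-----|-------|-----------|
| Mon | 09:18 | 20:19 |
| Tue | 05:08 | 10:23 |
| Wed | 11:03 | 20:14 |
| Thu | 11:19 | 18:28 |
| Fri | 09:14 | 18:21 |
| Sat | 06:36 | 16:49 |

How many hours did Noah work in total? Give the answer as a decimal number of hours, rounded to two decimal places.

Mon: 09:18–20:19 = 11 h 1 min; less 45 min break → 10 h 16 min
Tue: 05:08–10:23 = 5 h 15 min; less 45 min break → 4 h 30 min
Wed: 11:03–20:14 = 9 h 11 min; less 45 min break → 8 h 26 min
Thu: 11:19–18:28 = 7 h 9 min; less 45 min break → 6 h 24 min
Fri: 09:14–18:21 = 9 h 7 min; less 45 min break → 8 h 22 min
Sat: 06:36–16:49 = 10 h 13 min; less 45 min break → 9 h 28 min
Total: 10 h 16 min + 4 h 30 min + 8 h 26 min + 6 h 24 min + 8 h 22 min + 9 h 28 min = 47 h 26 min.

47.43 hours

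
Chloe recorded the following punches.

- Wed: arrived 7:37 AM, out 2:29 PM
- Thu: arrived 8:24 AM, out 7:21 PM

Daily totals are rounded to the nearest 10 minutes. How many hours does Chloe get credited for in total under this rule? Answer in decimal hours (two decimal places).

17.83 hours

Wed: 7:37 AM–2:29 PM = 6 h 52 min → rounds to 6 h 50 min
Thu: 8:24 AM–7:21 PM = 10 h 57 min → rounds to 11 h 0 min
Total credited: 17 h 50 min.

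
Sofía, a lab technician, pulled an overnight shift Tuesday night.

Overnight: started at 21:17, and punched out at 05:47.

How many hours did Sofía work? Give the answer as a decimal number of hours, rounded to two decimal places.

Overnight: 21:17 → midnight = 2 h 43 min; midnight → 05:47 = 5 h 47 min; span 8 h 30 min

8.50 hours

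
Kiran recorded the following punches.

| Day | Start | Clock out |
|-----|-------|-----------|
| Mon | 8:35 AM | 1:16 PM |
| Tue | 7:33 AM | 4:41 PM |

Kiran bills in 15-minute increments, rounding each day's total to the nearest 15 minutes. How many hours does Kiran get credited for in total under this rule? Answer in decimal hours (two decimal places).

Mon: 8:35 AM–1:16 PM = 4 h 41 min → rounds to 4 h 45 min
Tue: 7:33 AM–4:41 PM = 9 h 8 min → rounds to 9 h 15 min
Total credited: 14 h 0 min.

14.00 hours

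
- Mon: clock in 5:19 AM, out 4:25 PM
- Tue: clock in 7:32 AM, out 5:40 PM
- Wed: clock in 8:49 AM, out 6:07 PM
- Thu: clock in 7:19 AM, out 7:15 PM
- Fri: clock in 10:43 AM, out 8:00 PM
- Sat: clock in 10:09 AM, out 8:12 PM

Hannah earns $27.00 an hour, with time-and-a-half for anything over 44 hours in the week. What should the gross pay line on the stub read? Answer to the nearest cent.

Mon: 5:19 AM–4:25 PM = 11 h 6 min
Tue: 7:32 AM–5:40 PM = 10 h 8 min
Wed: 8:49 AM–6:07 PM = 9 h 18 min
Thu: 7:19 AM–7:15 PM = 11 h 56 min
Fri: 10:43 AM–8:00 PM = 9 h 17 min
Sat: 10:09 AM–8:12 PM = 10 h 3 min
Total worked: 61 h 48 min = 3708 min.
Regular 44 h 0 min = 2640 min at $27.00/h; overtime 17 h 48 min = 1068 min at $40.50/h.
Pay = (2640 × $27.00 + 1068 × $40.50) ÷ 60 = $1908.90.

$1908.90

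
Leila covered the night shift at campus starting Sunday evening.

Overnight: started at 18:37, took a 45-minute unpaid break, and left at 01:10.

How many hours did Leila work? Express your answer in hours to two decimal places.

5.80 hours

Overnight: 18:37 → midnight = 5 h 23 min; midnight → 01:10 = 1 h 10 min; span 6 h 33 min; less 45 min break → 5 h 48 min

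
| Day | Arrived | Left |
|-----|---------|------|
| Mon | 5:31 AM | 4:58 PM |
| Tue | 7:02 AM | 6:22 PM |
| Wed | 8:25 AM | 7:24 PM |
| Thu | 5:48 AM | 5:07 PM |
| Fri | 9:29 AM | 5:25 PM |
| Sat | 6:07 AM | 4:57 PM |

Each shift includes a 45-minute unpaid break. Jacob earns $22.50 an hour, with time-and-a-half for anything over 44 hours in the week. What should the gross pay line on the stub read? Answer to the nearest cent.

$1508.06

Mon: 5:31 AM–4:58 PM = 11 h 27 min; less 45 min break → 10 h 42 min
Tue: 7:02 AM–6:22 PM = 11 h 20 min; less 45 min break → 10 h 35 min
Wed: 8:25 AM–7:24 PM = 10 h 59 min; less 45 min break → 10 h 14 min
Thu: 5:48 AM–5:07 PM = 11 h 19 min; less 45 min break → 10 h 34 min
Fri: 9:29 AM–5:25 PM = 7 h 56 min; less 45 min break → 7 h 11 min
Sat: 6:07 AM–4:57 PM = 10 h 50 min; less 45 min break → 10 h 5 min
Total worked: 59 h 21 min = 3561 min.
Regular 44 h 0 min = 2640 min at $22.50/h; overtime 15 h 21 min = 921 min at $33.75/h.
Pay = (2640 × $22.50 + 921 × $33.75) ÷ 60 = $1508.06.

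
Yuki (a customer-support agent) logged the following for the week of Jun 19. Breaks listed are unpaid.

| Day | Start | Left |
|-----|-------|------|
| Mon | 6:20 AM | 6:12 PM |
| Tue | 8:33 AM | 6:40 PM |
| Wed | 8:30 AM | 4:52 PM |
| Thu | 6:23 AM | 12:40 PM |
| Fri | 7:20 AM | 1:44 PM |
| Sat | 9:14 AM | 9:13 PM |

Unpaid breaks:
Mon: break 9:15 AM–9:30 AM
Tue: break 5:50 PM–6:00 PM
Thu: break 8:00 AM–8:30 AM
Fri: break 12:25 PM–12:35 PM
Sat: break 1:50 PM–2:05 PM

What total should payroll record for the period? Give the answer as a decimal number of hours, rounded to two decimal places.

53.68 hours

Mon: 6:20 AM–6:12 PM = 11 h 52 min; less 15 min break → 11 h 37 min
Tue: 8:33 AM–6:40 PM = 10 h 7 min; less 10 min break → 9 h 57 min
Wed: 8:30 AM–4:52 PM = 8 h 22 min
Thu: 6:23 AM–12:40 PM = 6 h 17 min; less 30 min break → 5 h 47 min
Fri: 7:20 AM–1:44 PM = 6 h 24 min; less 10 min break → 6 h 14 min
Sat: 9:14 AM–9:13 PM = 11 h 59 min; less 15 min break → 11 h 44 min
Total: 11 h 37 min + 9 h 57 min + 8 h 22 min + 5 h 47 min + 6 h 14 min + 11 h 44 min = 53 h 41 min.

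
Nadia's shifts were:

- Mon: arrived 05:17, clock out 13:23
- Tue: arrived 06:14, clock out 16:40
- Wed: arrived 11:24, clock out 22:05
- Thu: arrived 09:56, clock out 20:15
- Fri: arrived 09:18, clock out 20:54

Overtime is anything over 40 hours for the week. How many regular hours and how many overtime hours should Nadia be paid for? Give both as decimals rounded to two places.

Regular 40.00 hours, overtime 11.13 hours

Mon: 05:17–13:23 = 8 h 6 min
Tue: 06:14–16:40 = 10 h 26 min
Wed: 11:24–22:05 = 10 h 41 min
Thu: 09:56–20:15 = 10 h 19 min
Fri: 09:18–20:54 = 11 h 36 min
Total worked: 51 h 8 min = 51.13 h.
Threshold 40 h → overtime 11 h 8 min, regular 40 h 0 min.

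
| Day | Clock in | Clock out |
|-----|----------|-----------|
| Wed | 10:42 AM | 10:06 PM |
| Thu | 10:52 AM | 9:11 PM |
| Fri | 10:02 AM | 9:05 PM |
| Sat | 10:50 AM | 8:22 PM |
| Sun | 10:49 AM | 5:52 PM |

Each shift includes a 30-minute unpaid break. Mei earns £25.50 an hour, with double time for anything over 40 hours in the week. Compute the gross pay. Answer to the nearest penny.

Wed: 10:42 AM–10:06 PM = 11 h 24 min; less 30 min break → 10 h 54 min
Thu: 10:52 AM–9:11 PM = 10 h 19 min; less 30 min break → 9 h 49 min
Fri: 10:02 AM–9:05 PM = 11 h 3 min; less 30 min break → 10 h 33 min
Sat: 10:50 AM–8:22 PM = 9 h 32 min; less 30 min break → 9 h 2 min
Sun: 10:49 AM–5:52 PM = 7 h 3 min; less 30 min break → 6 h 33 min
Total worked: 46 h 51 min = 2811 min.
Regular 40 h 0 min = 2400 min at £25.50/h; overtime 6 h 51 min = 411 min at £51.00/h.
Pay = (2400 × £25.50 + 411 × £51.00) ÷ 60 = £1369.35.

£1369.35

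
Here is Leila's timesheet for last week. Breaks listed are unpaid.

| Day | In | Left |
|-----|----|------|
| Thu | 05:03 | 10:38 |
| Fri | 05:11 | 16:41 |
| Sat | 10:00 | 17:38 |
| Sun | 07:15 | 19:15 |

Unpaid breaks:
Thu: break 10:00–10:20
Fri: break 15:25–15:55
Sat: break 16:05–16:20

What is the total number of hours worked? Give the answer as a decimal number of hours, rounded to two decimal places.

35.63 hours

Thu: 05:03–10:38 = 5 h 35 min; less 20 min break → 5 h 15 min
Fri: 05:11–16:41 = 11 h 30 min; less 30 min break → 11 h 0 min
Sat: 10:00–17:38 = 7 h 38 min; less 15 min break → 7 h 23 min
Sun: 07:15–19:15 = 12 h 0 min
Total: 5 h 15 min + 11 h 0 min + 7 h 23 min + 12 h 0 min = 35 h 38 min.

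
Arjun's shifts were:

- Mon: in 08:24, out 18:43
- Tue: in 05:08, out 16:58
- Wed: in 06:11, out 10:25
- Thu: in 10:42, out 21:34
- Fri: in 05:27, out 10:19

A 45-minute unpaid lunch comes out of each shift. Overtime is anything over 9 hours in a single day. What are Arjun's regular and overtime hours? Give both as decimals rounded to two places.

Regular 34.60 hours, overtime 3.77 hours

Mon: 08:24–18:43 = 10 h 19 min; less 45 min break → 9 h 34 min
Tue: 05:08–16:58 = 11 h 50 min; less 45 min break → 11 h 5 min
Wed: 06:11–10:25 = 4 h 14 min; less 45 min break → 3 h 29 min
Thu: 10:42–21:34 = 10 h 52 min; less 45 min break → 10 h 7 min
Fri: 05:27–10:19 = 4 h 52 min; less 45 min break → 4 h 7 min
Mon reg 9 h 0 min / OT 0 h 34 min; Tue reg 9 h 0 min / OT 2 h 5 min; Wed reg 3 h 29 min / OT 0 h 0 min; Thu reg 9 h 0 min / OT 1 h 7 min; Fri reg 4 h 7 min / OT 0 h 0 min.
Totals: regular 34 h 36 min, overtime 3 h 46 min.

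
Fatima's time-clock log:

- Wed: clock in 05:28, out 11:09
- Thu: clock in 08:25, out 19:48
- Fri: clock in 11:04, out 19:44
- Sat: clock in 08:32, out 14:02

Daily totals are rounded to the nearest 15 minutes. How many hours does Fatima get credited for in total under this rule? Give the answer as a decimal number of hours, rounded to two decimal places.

31.50 hours

Wed: 05:28–11:09 = 5 h 41 min → rounds to 5 h 45 min
Thu: 08:25–19:48 = 11 h 23 min → rounds to 11 h 30 min
Fri: 11:04–19:44 = 8 h 40 min → rounds to 8 h 45 min
Sat: 08:32–14:02 = 5 h 30 min → rounds to 5 h 30 min
Total credited: 31 h 30 min.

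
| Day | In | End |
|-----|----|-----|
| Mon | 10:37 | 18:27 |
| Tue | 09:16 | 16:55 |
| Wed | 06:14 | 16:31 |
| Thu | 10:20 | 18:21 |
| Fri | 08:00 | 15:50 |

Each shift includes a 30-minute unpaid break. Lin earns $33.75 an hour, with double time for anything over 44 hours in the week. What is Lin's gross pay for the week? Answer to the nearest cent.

$1320.19

Mon: 10:37–18:27 = 7 h 50 min; less 30 min break → 7 h 20 min
Tue: 09:16–16:55 = 7 h 39 min; less 30 min break → 7 h 9 min
Wed: 06:14–16:31 = 10 h 17 min; less 30 min break → 9 h 47 min
Thu: 10:20–18:21 = 8 h 1 min; less 30 min break → 7 h 31 min
Fri: 08:00–15:50 = 7 h 50 min; less 30 min break → 7 h 20 min
Total worked: 39 h 7 min = 2347 min.
Regular 39 h 7 min = 2347 min at $33.75/h; overtime 0 h 0 min = 0 min at $67.50/h.
Pay = (2347 × $33.75 + 0 × $67.50) ÷ 60 = $1320.19.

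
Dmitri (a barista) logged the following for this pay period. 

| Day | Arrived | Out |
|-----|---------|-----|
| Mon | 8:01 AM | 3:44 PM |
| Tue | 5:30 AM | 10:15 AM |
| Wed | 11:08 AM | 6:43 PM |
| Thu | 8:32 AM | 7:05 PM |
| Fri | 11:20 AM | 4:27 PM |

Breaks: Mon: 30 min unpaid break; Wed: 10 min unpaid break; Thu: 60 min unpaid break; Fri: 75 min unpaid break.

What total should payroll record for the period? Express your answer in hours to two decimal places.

Mon: 8:01 AM–3:44 PM = 7 h 43 min; less 30 min break → 7 h 13 min
Tue: 5:30 AM–10:15 AM = 4 h 45 min
Wed: 11:08 AM–6:43 PM = 7 h 35 min; less 10 min break → 7 h 25 min
Thu: 8:32 AM–7:05 PM = 10 h 33 min; less 60 min break → 9 h 33 min
Fri: 11:20 AM–4:27 PM = 5 h 7 min; less 75 min break → 3 h 52 min
Total: 7 h 13 min + 4 h 45 min + 7 h 25 min + 9 h 33 min + 3 h 52 min = 32 h 48 min.

32.80 hours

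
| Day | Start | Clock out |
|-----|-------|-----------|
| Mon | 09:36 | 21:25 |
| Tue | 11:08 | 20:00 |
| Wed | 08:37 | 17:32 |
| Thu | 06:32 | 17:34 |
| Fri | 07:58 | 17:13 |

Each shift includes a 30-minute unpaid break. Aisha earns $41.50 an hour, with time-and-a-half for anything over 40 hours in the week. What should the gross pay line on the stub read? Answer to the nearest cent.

$2119.61

Mon: 09:36–21:25 = 11 h 49 min; less 30 min break → 11 h 19 min
Tue: 11:08–20:00 = 8 h 52 min; less 30 min break → 8 h 22 min
Wed: 08:37–17:32 = 8 h 55 min; less 30 min break → 8 h 25 min
Thu: 06:32–17:34 = 11 h 2 min; less 30 min break → 10 h 32 min
Fri: 07:58–17:13 = 9 h 15 min; less 30 min break → 8 h 45 min
Total worked: 47 h 23 min = 2843 min.
Regular 40 h 0 min = 2400 min at $41.50/h; overtime 7 h 23 min = 443 min at $62.25/h.
Pay = (2400 × $41.50 + 443 × $62.25) ÷ 60 = $2119.61.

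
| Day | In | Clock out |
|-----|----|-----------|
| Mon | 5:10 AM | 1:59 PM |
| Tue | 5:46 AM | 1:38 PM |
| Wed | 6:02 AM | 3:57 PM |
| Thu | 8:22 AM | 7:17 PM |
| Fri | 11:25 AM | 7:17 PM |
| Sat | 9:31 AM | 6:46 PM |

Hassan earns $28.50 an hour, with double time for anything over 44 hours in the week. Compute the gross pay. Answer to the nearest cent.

$1860.10

Mon: 5:10 AM–1:59 PM = 8 h 49 min
Tue: 5:46 AM–1:38 PM = 7 h 52 min
Wed: 6:02 AM–3:57 PM = 9 h 55 min
Thu: 8:22 AM–7:17 PM = 10 h 55 min
Fri: 11:25 AM–7:17 PM = 7 h 52 min
Sat: 9:31 AM–6:46 PM = 9 h 15 min
Total worked: 54 h 38 min = 3278 min.
Regular 44 h 0 min = 2640 min at $28.50/h; overtime 10 h 38 min = 638 min at $57.00/h.
Pay = (2640 × $28.50 + 638 × $57.00) ÷ 60 = $1860.10.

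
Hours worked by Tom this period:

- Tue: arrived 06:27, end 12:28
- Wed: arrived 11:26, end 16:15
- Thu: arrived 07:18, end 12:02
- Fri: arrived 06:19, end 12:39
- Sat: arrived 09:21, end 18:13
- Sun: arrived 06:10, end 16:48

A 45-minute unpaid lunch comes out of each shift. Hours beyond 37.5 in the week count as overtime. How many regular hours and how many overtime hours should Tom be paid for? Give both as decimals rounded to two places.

Tue: 06:27–12:28 = 6 h 1 min; less 45 min break → 5 h 16 min
Wed: 11:26–16:15 = 4 h 49 min; less 45 min break → 4 h 4 min
Thu: 07:18–12:02 = 4 h 44 min; less 45 min break → 3 h 59 min
Fri: 06:19–12:39 = 6 h 20 min; less 45 min break → 5 h 35 min
Sat: 09:21–18:13 = 8 h 52 min; less 45 min break → 8 h 7 min
Sun: 06:10–16:48 = 10 h 38 min; less 45 min break → 9 h 53 min
Total worked: 36 h 54 min = 36.90 h.
Threshold 37.5 h → overtime 0 h 0 min, regular 36 h 54 min.

Regular 36.90 hours, overtime 0.00 hours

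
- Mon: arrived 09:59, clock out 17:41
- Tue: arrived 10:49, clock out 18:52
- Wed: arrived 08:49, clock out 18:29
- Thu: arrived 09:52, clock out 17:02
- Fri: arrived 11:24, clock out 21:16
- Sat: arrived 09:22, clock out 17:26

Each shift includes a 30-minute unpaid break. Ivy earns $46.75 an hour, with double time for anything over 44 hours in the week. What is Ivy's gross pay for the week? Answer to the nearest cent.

Mon: 09:59–17:41 = 7 h 42 min; less 30 min break → 7 h 12 min
Tue: 10:49–18:52 = 8 h 3 min; less 30 min break → 7 h 33 min
Wed: 08:49–18:29 = 9 h 40 min; less 30 min break → 9 h 10 min
Thu: 09:52–17:02 = 7 h 10 min; less 30 min break → 6 h 40 min
Fri: 11:24–21:16 = 9 h 52 min; less 30 min break → 9 h 22 min
Sat: 09:22–17:26 = 8 h 4 min; less 30 min break → 7 h 34 min
Total worked: 47 h 31 min = 2851 min.
Regular 44 h 0 min = 2640 min at $46.75/h; overtime 3 h 31 min = 211 min at $93.50/h.
Pay = (2640 × $46.75 + 211 × $93.50) ÷ 60 = $2385.81.

$2385.81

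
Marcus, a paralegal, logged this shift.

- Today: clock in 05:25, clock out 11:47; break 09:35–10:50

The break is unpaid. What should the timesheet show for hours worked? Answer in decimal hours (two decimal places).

Today: 05:25–11:47 = 6 h 22 min; less 75 min break → 5 h 7 min

5.12 hours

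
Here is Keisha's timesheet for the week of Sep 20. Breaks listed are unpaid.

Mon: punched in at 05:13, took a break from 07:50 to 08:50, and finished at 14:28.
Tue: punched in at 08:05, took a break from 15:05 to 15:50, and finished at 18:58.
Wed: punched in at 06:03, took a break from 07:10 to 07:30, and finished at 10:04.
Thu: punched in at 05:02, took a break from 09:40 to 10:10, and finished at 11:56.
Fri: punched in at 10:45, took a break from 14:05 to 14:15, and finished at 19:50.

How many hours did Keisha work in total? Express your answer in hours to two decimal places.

Mon: 05:13–14:28 = 9 h 15 min; less 60 min break → 8 h 15 min
Tue: 08:05–18:58 = 10 h 53 min; less 45 min break → 10 h 8 min
Wed: 06:03–10:04 = 4 h 1 min; less 20 min break → 3 h 41 min
Thu: 05:02–11:56 = 6 h 54 min; less 30 min break → 6 h 24 min
Fri: 10:45–19:50 = 9 h 5 min; less 10 min break → 8 h 55 min
Total: 8 h 15 min + 10 h 8 min + 3 h 41 min + 6 h 24 min + 8 h 55 min = 37 h 23 min.

37.38 hours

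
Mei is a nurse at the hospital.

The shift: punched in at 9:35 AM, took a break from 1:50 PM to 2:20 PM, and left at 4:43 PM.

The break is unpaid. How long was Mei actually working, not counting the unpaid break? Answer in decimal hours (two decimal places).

6.63 hours

The shift: 9:35 AM–4:43 PM = 7 h 8 min; less 30 min break → 6 h 38 min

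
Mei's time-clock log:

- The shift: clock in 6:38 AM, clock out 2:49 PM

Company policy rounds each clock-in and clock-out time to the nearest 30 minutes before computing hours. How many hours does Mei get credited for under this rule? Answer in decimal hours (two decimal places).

8.50 hours

The shift: in 6:38 AM→6:30 AM, out 2:49 PM→3:00 PM; 8 h 30 min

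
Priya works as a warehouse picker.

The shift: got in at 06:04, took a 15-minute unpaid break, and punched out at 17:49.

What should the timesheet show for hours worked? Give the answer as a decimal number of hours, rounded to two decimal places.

11.50 hours

The shift: 06:04–17:49 = 11 h 45 min; less 15 min break → 11 h 30 min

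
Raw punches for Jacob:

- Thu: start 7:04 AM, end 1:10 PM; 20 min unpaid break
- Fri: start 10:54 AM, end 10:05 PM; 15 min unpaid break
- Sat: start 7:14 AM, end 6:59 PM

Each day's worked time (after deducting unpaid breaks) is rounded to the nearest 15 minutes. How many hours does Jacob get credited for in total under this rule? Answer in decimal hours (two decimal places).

28.50 hours

Thu: 7:04 AM–1:10 PM = 6 h 6 min − 20 min = 5 h 46 min → rounds to 5 h 45 min
Fri: 10:54 AM–10:05 PM = 11 h 11 min − 15 min = 10 h 56 min → rounds to 11 h 0 min
Sat: 7:14 AM–6:59 PM = 11 h 45 min → rounds to 11 h 45 min
Total credited: 28 h 30 min.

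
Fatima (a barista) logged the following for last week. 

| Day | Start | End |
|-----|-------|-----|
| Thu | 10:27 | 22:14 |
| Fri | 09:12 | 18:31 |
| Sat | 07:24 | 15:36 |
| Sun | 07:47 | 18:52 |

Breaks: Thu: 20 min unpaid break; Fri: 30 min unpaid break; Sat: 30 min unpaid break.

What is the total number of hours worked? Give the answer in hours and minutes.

Thu: 10:27–22:14 = 11 h 47 min; less 20 min break → 11 h 27 min
Fri: 09:12–18:31 = 9 h 19 min; less 30 min break → 8 h 49 min
Sat: 07:24–15:36 = 8 h 12 min; less 30 min break → 7 h 42 min
Sun: 07:47–18:52 = 11 h 5 min
Total: 11 h 27 min + 8 h 49 min + 7 h 42 min + 11 h 5 min = 39 h 3 min.

39 h 3 min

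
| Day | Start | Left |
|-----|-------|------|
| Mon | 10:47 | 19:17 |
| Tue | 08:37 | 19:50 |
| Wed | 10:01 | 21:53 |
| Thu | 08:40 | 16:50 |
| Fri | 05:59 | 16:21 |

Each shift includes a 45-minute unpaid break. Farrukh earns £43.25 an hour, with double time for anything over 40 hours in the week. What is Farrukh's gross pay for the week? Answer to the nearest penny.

£2280.72

Mon: 10:47–19:17 = 8 h 30 min; less 45 min break → 7 h 45 min
Tue: 08:37–19:50 = 11 h 13 min; less 45 min break → 10 h 28 min
Wed: 10:01–21:53 = 11 h 52 min; less 45 min break → 11 h 7 min
Thu: 08:40–16:50 = 8 h 10 min; less 45 min break → 7 h 25 min
Fri: 05:59–16:21 = 10 h 22 min; less 45 min break → 9 h 37 min
Total worked: 46 h 22 min = 2782 min.
Regular 40 h 0 min = 2400 min at £43.25/h; overtime 6 h 22 min = 382 min at £86.50/h.
Pay = (2400 × £43.25 + 382 × £86.50) ÷ 60 = £2280.72.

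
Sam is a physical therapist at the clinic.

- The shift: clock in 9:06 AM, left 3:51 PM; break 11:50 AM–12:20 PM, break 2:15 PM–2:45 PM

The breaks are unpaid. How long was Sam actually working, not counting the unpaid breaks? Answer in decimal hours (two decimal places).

5.75 hours

The shift: 9:06 AM–3:51 PM = 6 h 45 min; less 60 min break → 5 h 45 min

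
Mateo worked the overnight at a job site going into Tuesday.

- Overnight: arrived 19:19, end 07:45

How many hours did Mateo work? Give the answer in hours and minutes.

12 h 26 min

Overnight: 19:19 → midnight = 4 h 41 min; midnight → 07:45 = 7 h 45 min; span 12 h 26 min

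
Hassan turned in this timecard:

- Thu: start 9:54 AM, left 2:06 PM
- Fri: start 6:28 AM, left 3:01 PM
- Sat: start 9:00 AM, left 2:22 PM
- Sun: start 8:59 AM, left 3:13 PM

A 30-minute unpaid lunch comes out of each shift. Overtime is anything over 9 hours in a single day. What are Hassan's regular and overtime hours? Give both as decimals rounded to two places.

Regular 22.35 hours, overtime 0.00 hours

Thu: 9:54 AM–2:06 PM = 4 h 12 min; less 30 min break → 3 h 42 min
Fri: 6:28 AM–3:01 PM = 8 h 33 min; less 30 min break → 8 h 3 min
Sat: 9:00 AM–2:22 PM = 5 h 22 min; less 30 min break → 4 h 52 min
Sun: 8:59 AM–3:13 PM = 6 h 14 min; less 30 min break → 5 h 44 min
Thu reg 3 h 42 min / OT 0 h 0 min; Fri reg 8 h 3 min / OT 0 h 0 min; Sat reg 4 h 52 min / OT 0 h 0 min; Sun reg 5 h 44 min / OT 0 h 0 min.
Totals: regular 22 h 21 min, overtime 0 h 0 min.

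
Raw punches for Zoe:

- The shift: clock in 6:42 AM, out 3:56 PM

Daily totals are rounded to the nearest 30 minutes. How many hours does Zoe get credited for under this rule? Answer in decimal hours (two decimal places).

9.00 hours

The shift: 6:42 AM–3:56 PM = 9 h 14 min → rounds to 9 h 0 min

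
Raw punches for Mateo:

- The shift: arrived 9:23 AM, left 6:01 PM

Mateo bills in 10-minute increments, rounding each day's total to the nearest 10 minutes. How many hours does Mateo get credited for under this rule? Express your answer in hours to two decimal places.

8.67 hours

The shift: 9:23 AM–6:01 PM = 8 h 38 min → rounds to 8 h 40 min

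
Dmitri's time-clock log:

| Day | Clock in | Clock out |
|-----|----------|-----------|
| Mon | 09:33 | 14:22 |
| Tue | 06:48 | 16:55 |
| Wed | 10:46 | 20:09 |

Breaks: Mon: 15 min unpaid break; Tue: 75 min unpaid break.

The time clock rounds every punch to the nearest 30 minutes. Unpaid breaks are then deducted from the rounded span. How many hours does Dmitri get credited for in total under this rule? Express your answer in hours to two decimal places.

Mon: in 09:33→09:30, out 14:22→14:30; 5 h 0 min − 15 min = 4 h 45 min
Tue: in 06:48→07:00, out 16:55→17:00; 10 h 0 min − 75 min = 8 h 45 min
Wed: in 10:46→11:00, out 20:09→20:00; 9 h 0 min
Total credited: 22 h 30 min.

22.50 hours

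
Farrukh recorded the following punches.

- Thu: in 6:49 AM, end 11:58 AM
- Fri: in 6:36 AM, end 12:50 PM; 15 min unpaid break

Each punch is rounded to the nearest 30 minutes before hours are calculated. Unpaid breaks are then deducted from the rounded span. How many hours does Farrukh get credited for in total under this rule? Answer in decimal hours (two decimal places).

11.25 hours

Thu: in 6:49 AM→7:00 AM, out 11:58 AM→12:00 PM; 5 h 0 min
Fri: in 6:36 AM→6:30 AM, out 12:50 PM→1:00 PM; 6 h 30 min − 15 min = 6 h 15 min
Total credited: 11 h 15 min.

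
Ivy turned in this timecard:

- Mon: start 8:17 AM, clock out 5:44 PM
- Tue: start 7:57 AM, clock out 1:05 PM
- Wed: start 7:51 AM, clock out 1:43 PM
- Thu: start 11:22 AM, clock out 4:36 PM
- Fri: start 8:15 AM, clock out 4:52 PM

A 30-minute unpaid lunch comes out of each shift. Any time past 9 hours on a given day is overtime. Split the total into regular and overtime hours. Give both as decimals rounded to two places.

Regular 31.80 hours, overtime 0.00 hours

Mon: 8:17 AM–5:44 PM = 9 h 27 min; less 30 min break → 8 h 57 min
Tue: 7:57 AM–1:05 PM = 5 h 8 min; less 30 min break → 4 h 38 min
Wed: 7:51 AM–1:43 PM = 5 h 52 min; less 30 min break → 5 h 22 min
Thu: 11:22 AM–4:36 PM = 5 h 14 min; less 30 min break → 4 h 44 min
Fri: 8:15 AM–4:52 PM = 8 h 37 min; less 30 min break → 8 h 7 min
Mon reg 8 h 57 min / OT 0 h 0 min; Tue reg 4 h 38 min / OT 0 h 0 min; Wed reg 5 h 22 min / OT 0 h 0 min; Thu reg 4 h 44 min / OT 0 h 0 min; Fri reg 8 h 7 min / OT 0 h 0 min.
Totals: regular 31 h 48 min, overtime 0 h 0 min.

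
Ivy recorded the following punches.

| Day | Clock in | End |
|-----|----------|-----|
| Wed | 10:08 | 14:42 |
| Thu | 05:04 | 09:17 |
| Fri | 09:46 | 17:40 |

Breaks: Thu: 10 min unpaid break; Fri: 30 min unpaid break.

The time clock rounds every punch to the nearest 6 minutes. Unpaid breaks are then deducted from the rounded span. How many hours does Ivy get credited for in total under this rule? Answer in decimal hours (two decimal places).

16.03 hours

Wed: in 10:08→10:06, out 14:42→14:42; 4 h 36 min
Thu: in 05:04→05:06, out 09:17→09:18; 4 h 12 min − 10 min = 4 h 2 min
Fri: in 09:46→09:48, out 17:40→17:42; 7 h 54 min − 30 min = 7 h 24 min
Total credited: 16 h 2 min.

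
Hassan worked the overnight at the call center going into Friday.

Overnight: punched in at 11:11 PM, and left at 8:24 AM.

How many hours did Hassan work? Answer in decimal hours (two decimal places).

9.22 hours

Overnight: 11:11 PM → midnight = 0 h 49 min; midnight → 8:24 AM = 8 h 24 min; span 9 h 13 min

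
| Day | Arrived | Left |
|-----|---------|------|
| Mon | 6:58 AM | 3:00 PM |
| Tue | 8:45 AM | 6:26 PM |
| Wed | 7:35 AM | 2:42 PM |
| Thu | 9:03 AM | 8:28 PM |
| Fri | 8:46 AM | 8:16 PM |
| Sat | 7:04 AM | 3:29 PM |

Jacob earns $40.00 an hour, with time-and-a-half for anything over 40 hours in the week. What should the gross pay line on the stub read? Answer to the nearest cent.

Mon: 6:58 AM–3:00 PM = 8 h 2 min
Tue: 8:45 AM–6:26 PM = 9 h 41 min
Wed: 7:35 AM–2:42 PM = 7 h 7 min
Thu: 9:03 AM–8:28 PM = 11 h 25 min
Fri: 8:46 AM–8:16 PM = 11 h 30 min
Sat: 7:04 AM–3:29 PM = 8 h 25 min
Total worked: 56 h 10 min = 3370 min.
Regular 40 h 0 min = 2400 min at $40.00/h; overtime 16 h 10 min = 970 min at $60.00/h.
Pay = (2400 × $40.00 + 970 × $60.00) ÷ 60 = $2570.00.

$2570.00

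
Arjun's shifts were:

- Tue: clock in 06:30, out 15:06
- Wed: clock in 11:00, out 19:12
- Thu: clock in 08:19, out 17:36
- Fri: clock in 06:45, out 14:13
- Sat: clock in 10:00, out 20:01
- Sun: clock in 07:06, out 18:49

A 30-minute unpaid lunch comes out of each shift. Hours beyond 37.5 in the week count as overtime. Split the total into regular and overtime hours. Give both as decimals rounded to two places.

Tue: 06:30–15:06 = 8 h 36 min; less 30 min break → 8 h 6 min
Wed: 11:00–19:12 = 8 h 12 min; less 30 min break → 7 h 42 min
Thu: 08:19–17:36 = 9 h 17 min; less 30 min break → 8 h 47 min
Fri: 06:45–14:13 = 7 h 28 min; less 30 min break → 6 h 58 min
Sat: 10:00–20:01 = 10 h 1 min; less 30 min break → 9 h 31 min
Sun: 07:06–18:49 = 11 h 43 min; less 30 min break → 11 h 13 min
Total worked: 52 h 17 min = 52.28 h.
Threshold 37.5 h → overtime 14 h 47 min, regular 37 h 30 min.

Regular 37.50 hours, overtime 14.78 hours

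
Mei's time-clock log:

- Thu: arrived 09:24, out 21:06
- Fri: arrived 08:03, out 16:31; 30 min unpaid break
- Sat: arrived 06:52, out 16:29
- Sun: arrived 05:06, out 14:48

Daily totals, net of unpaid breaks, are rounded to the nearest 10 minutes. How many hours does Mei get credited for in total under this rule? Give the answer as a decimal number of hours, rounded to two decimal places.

Thu: 09:24–21:06 = 11 h 42 min → rounds to 11 h 40 min
Fri: 08:03–16:31 = 8 h 28 min − 30 min = 7 h 58 min → rounds to 8 h 0 min
Sat: 06:52–16:29 = 9 h 37 min → rounds to 9 h 40 min
Sun: 05:06–14:48 = 9 h 42 min → rounds to 9 h 40 min
Total credited: 39 h 0 min.

39.00 hours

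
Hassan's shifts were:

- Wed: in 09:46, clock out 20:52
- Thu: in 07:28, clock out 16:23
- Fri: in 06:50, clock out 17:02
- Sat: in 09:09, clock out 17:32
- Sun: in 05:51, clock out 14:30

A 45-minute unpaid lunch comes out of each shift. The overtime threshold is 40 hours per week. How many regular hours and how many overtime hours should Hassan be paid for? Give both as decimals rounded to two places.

Wed: 09:46–20:52 = 11 h 6 min; less 45 min break → 10 h 21 min
Thu: 07:28–16:23 = 8 h 55 min; less 45 min break → 8 h 10 min
Fri: 06:50–17:02 = 10 h 12 min; less 45 min break → 9 h 27 min
Sat: 09:09–17:32 = 8 h 23 min; less 45 min break → 7 h 38 min
Sun: 05:51–14:30 = 8 h 39 min; less 45 min break → 7 h 54 min
Total worked: 43 h 30 min = 43.50 h.
Threshold 40 h → overtime 3 h 30 min, regular 40 h 0 min.

Regular 40.00 hours, overtime 3.50 hours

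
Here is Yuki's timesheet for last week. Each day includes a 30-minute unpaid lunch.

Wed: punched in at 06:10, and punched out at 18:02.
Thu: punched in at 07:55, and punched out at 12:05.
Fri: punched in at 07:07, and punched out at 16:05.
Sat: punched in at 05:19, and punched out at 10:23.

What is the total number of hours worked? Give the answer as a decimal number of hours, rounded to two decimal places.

Wed: 06:10–18:02 = 11 h 52 min; less 30 min break → 11 h 22 min
Thu: 07:55–12:05 = 4 h 10 min; less 30 min break → 3 h 40 min
Fri: 07:07–16:05 = 8 h 58 min; less 30 min break → 8 h 28 min
Sat: 05:19–10:23 = 5 h 4 min; less 30 min break → 4 h 34 min
Total: 11 h 22 min + 3 h 40 min + 8 h 28 min + 4 h 34 min = 28 h 4 min.

28.07 hours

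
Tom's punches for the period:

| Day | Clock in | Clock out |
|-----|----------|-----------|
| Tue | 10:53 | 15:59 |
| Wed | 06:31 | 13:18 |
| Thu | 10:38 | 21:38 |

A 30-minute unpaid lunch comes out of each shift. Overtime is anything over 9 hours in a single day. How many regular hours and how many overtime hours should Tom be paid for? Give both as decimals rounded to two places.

Tue: 10:53–15:59 = 5 h 6 min; less 30 min break → 4 h 36 min
Wed: 06:31–13:18 = 6 h 47 min; less 30 min break → 6 h 17 min
Thu: 10:38–21:38 = 11 h 0 min; less 30 min break → 10 h 30 min
Tue reg 4 h 36 min / OT 0 h 0 min; Wed reg 6 h 17 min / OT 0 h 0 min; Thu reg 9 h 0 min / OT 1 h 30 min.
Totals: regular 19 h 53 min, overtime 1 h 30 min.

Regular 19.88 hours, overtime 1.50 hours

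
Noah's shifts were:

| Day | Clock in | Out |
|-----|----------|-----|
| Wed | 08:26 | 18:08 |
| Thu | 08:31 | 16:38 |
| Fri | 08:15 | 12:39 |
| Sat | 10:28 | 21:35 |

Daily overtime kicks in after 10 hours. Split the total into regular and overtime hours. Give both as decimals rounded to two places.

Regular 32.22 hours, overtime 1.12 hours

Wed: 08:26–18:08 = 9 h 42 min
Thu: 08:31–16:38 = 8 h 7 min
Fri: 08:15–12:39 = 4 h 24 min
Sat: 10:28–21:35 = 11 h 7 min
Wed reg 9 h 42 min / OT 0 h 0 min; Thu reg 8 h 7 min / OT 0 h 0 min; Fri reg 4 h 24 min / OT 0 h 0 min; Sat reg 10 h 0 min / OT 1 h 7 min.
Totals: regular 32 h 13 min, overtime 1 h 7 min.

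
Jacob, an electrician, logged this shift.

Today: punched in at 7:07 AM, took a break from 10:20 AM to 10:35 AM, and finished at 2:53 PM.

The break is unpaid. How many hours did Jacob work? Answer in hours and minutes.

7 h 31 min

Today: 7:07 AM–2:53 PM = 7 h 46 min; less 15 min break → 7 h 31 min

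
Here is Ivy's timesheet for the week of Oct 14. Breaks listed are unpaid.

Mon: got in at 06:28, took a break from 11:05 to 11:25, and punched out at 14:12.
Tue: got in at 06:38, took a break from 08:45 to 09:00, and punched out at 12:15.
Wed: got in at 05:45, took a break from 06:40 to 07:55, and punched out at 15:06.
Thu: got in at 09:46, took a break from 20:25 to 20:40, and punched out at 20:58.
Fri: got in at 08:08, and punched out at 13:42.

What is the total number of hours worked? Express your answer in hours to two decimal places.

37.38 hours

Mon: 06:28–14:12 = 7 h 44 min; less 20 min break → 7 h 24 min
Tue: 06:38–12:15 = 5 h 37 min; less 15 min break → 5 h 22 min
Wed: 05:45–15:06 = 9 h 21 min; less 75 min break → 8 h 6 min
Thu: 09:46–20:58 = 11 h 12 min; less 15 min break → 10 h 57 min
Fri: 08:08–13:42 = 5 h 34 min
Total: 7 h 24 min + 5 h 22 min + 8 h 6 min + 10 h 57 min + 5 h 34 min = 37 h 23 min.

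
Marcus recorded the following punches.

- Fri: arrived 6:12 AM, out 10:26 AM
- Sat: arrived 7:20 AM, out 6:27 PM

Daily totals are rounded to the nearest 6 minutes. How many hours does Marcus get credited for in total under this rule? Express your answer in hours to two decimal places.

15.30 hours

Fri: 6:12 AM–10:26 AM = 4 h 14 min → rounds to 4 h 12 min
Sat: 7:20 AM–6:27 PM = 11 h 7 min → rounds to 11 h 6 min
Total credited: 15 h 18 min.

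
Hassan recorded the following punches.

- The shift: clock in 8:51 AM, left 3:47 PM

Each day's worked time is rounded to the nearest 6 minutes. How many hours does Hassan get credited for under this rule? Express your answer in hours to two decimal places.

The shift: 8:51 AM–3:47 PM = 6 h 56 min → rounds to 6 h 54 min

6.90 hours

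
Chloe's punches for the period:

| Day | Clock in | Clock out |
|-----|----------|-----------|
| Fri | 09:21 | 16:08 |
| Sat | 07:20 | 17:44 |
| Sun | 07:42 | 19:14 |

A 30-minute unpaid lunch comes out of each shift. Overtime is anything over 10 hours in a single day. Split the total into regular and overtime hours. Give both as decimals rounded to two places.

Fri: 09:21–16:08 = 6 h 47 min; less 30 min break → 6 h 17 min
Sat: 07:20–17:44 = 10 h 24 min; less 30 min break → 9 h 54 min
Sun: 07:42–19:14 = 11 h 32 min; less 30 min break → 11 h 2 min
Fri reg 6 h 17 min / OT 0 h 0 min; Sat reg 9 h 54 min / OT 0 h 0 min; Sun reg 10 h 0 min / OT 1 h 2 min.
Totals: regular 26 h 11 min, overtime 1 h 2 min.

Regular 26.18 hours, overtime 1.03 hours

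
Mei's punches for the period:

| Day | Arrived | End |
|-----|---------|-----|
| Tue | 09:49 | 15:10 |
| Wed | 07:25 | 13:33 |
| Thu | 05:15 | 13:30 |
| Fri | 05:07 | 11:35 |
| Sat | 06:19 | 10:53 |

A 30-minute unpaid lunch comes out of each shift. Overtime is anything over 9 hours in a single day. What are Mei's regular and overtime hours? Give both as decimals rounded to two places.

Tue: 09:49–15:10 = 5 h 21 min; less 30 min break → 4 h 51 min
Wed: 07:25–13:33 = 6 h 8 min; less 30 min break → 5 h 38 min
Thu: 05:15–13:30 = 8 h 15 min; less 30 min break → 7 h 45 min
Fri: 05:07–11:35 = 6 h 28 min; less 30 min break → 5 h 58 min
Sat: 06:19–10:53 = 4 h 34 min; less 30 min break → 4 h 4 min
Tue reg 4 h 51 min / OT 0 h 0 min; Wed reg 5 h 38 min / OT 0 h 0 min; Thu reg 7 h 45 min / OT 0 h 0 min; Fri reg 5 h 58 min / OT 0 h 0 min; Sat reg 4 h 4 min / OT 0 h 0 min.
Totals: regular 28 h 16 min, overtime 0 h 0 min.

Regular 28.27 hours, overtime 0.00 hours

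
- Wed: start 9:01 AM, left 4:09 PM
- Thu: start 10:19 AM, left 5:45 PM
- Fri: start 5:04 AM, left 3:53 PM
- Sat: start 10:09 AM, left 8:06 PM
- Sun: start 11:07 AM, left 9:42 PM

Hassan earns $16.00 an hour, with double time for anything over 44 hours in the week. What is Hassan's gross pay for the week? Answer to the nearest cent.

Wed: 9:01 AM–4:09 PM = 7 h 8 min
Thu: 10:19 AM–5:45 PM = 7 h 26 min
Fri: 5:04 AM–3:53 PM = 10 h 49 min
Sat: 10:09 AM–8:06 PM = 9 h 57 min
Sun: 11:07 AM–9:42 PM = 10 h 35 min
Total worked: 45 h 55 min = 2755 min.
Regular 44 h 0 min = 2640 min at $16.00/h; overtime 1 h 55 min = 115 min at $32.00/h.
Pay = (2640 × $16.00 + 115 × $32.00) ÷ 60 = $765.33.

$765.33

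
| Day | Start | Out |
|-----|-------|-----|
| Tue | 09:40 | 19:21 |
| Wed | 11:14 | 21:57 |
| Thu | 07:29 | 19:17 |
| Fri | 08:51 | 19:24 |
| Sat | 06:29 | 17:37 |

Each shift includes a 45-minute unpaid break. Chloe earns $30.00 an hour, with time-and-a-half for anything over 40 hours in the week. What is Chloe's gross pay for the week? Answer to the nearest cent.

Tue: 09:40–19:21 = 9 h 41 min; less 45 min break → 8 h 56 min
Wed: 11:14–21:57 = 10 h 43 min; less 45 min break → 9 h 58 min
Thu: 07:29–19:17 = 11 h 48 min; less 45 min break → 11 h 3 min
Fri: 08:51–19:24 = 10 h 33 min; less 45 min break → 9 h 48 min
Sat: 06:29–17:37 = 11 h 8 min; less 45 min break → 10 h 23 min
Total worked: 50 h 8 min = 3008 min.
Regular 40 h 0 min = 2400 min at $30.00/h; overtime 10 h 8 min = 608 min at $45.00/h.
Pay = (2400 × $30.00 + 608 × $45.00) ÷ 60 = $1656.00.

$1656.00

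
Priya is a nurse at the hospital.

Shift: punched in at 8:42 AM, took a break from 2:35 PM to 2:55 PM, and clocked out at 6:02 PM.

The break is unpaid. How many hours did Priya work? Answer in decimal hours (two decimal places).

Shift: 8:42 AM–6:02 PM = 9 h 20 min; less 20 min break → 9 h 0 min

9.00 hours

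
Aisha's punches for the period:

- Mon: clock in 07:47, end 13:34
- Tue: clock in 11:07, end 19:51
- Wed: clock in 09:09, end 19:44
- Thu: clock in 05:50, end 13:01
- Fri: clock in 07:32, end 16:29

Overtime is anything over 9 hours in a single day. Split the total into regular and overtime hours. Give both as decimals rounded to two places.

Regular 39.65 hours, overtime 1.58 hours

Mon: 07:47–13:34 = 5 h 47 min
Tue: 11:07–19:51 = 8 h 44 min
Wed: 09:09–19:44 = 10 h 35 min
Thu: 05:50–13:01 = 7 h 11 min
Fri: 07:32–16:29 = 8 h 57 min
Mon reg 5 h 47 min / OT 0 h 0 min; Tue reg 8 h 44 min / OT 0 h 0 min; Wed reg 9 h 0 min / OT 1 h 35 min; Thu reg 7 h 11 min / OT 0 h 0 min; Fri reg 8 h 57 min / OT 0 h 0 min.
Totals: regular 39 h 39 min, overtime 1 h 35 min.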